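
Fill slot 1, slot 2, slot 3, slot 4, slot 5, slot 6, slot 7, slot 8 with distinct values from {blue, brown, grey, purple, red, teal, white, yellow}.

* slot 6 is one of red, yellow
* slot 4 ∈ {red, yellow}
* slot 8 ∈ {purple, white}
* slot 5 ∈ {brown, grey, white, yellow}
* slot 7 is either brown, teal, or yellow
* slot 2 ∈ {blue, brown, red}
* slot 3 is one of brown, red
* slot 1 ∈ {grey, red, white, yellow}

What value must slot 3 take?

Among the 8 variables, blue fits only slot 2 (and all 8 values in {blue, brown, grey, purple, red, teal, white, yellow} must be used), so slot 2 = blue.
Among the 7 still-open variables, purple fits only slot 8 (and all 7 values in {brown, grey, purple, red, teal, white, yellow} must be used), so slot 8 = purple.
The 6 still-open variables together cover exactly {brown, grey, red, teal, white, yellow} — 6 values for 6 variables — and teal appears only in slot 7's list, so slot 7 = teal.
The 2 variables slot 4 and slot 6 are confined to {red, yellow}, which locks those values in; drop them from slot 1, slot 3, slot 5.
So slot 3 = brown.

brown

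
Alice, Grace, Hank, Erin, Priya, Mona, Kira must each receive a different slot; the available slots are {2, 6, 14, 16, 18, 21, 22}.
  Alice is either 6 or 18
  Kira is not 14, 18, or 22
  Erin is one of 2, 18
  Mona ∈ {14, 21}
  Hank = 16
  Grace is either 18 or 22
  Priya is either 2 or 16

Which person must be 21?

Hank's domain is down to {16}, so Hank = 16. Strike 16 from Priya, Kira.
Priya must be 2 (only option left). Eliminate 2 elsewhere: Erin, Kira.
Erin's domain is down to {18}, so Erin = 18. Remove 18 from Alice, Grace.
Alice has just one choice, so Alice = 6. Eliminate 6 elsewhere: Kira.
So 21 goes to Kira.

Kira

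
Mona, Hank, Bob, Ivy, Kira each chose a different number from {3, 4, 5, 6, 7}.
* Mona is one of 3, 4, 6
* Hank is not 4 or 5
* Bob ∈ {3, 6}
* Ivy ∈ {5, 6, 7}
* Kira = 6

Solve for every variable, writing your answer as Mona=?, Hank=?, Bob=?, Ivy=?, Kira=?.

Kira's domain is down to {6}, so Kira = 6. Eliminate 6 elsewhere: Mona, Hank, Bob, Ivy.
Bob has just one choice, so Bob = 3. Strike 3 from Mona, Hank.
Mona must be 4 (only option left).
Hank has just one choice, so Hank = 7. Strike 7 from Ivy.
Ivy has just one choice, so Ivy = 5.

Mona=4, Hank=7, Bob=3, Ivy=5, Kira=6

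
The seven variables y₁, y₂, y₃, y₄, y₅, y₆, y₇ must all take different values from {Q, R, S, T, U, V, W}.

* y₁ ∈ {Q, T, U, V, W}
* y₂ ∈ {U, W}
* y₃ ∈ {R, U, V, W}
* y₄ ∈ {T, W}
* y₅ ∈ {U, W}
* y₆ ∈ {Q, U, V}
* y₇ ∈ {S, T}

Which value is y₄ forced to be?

The 7 variables together cover exactly {Q, R, S, T, U, V, W} — 7 values for 7 variables — and R appears only in y₃'s list, so y₃ = R.
The 6 still-open variables draw from only 6 values {Q, S, T, U, V, W}, so each is used; only y₇ can be S, hence y₇ = S.
The 2 variables y₂ and y₅ are confined to {U, W}, which locks those values in; drop them from y₁, y₄, y₆.
So y₄ = T.

T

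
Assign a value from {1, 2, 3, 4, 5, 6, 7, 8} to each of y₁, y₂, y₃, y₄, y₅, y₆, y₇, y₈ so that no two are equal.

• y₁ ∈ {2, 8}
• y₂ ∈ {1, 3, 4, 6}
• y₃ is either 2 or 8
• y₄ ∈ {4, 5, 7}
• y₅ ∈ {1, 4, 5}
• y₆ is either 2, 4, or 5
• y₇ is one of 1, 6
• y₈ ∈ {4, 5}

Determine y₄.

Among the 8 variables, 3 fits only y₂ (and all 8 values in {1, 2, 3, 4, 5, 6, 7, 8} must be used), so y₂ = 3.
Among the 7 still-open variables, 6 fits only y₇ (and all 7 values in {1, 2, 4, 5, 6, 7, 8} must be used), so y₇ = 6.
The 6 still-open variables draw from only 6 values {1, 2, 4, 5, 7, 8}, so each is used; only y₅ can be 1, hence y₅ = 1.
Among the 5 still-open variables, 7 fits only y₄ (and all 5 values in {2, 4, 5, 7, 8} must be used), so y₄ = 7.

7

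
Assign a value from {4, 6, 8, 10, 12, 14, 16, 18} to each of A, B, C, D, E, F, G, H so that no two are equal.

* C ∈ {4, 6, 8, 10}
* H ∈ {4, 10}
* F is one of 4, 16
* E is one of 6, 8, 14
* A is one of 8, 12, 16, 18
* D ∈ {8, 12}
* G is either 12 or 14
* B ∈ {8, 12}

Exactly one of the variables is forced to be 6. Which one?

Among the 8 variables, 18 fits only A (and all 8 values in {4, 6, 8, 10, 12, 14, 16, 18} must be used), so A = 18.
The 7 still-open variables draw from only 7 values {4, 6, 8, 10, 12, 14, 16}, so each is used; only F can be 16, hence F = 16.
B and D share exactly the 2 values {8, 12}; by pigeonhole those values go to them, so strike 8, 12 from C, E, G.
That leaves G = 14. Remove 14 from E.
So 6 goes to E.

E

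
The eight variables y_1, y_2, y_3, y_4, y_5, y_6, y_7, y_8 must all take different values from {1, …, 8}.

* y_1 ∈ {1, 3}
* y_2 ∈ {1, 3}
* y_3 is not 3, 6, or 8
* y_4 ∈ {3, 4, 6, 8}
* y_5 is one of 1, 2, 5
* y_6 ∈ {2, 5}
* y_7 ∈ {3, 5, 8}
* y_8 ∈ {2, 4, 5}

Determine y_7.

Among the 8 variables, 6 fits only y_4 (and all 8 values in {1, 2, 3, 4, 5, 6, 7, 8} must be used), so y_4 = 6.
The 7 still-open variables together cover exactly {1, 2, 3, 4, 5, 7, 8} — 7 values for 7 variables — and 7 appears only in y_3's list, so y_3 = 7.
The 6 still-open variables draw from only 6 values {1, 2, 3, 4, 5, 8}, so each is used; only y_8 can be 4, hence y_8 = 4.
The 5 still-open variables together cover exactly {1, 2, 3, 5, 8} — 5 values for 5 variables — and 8 appears only in y_7's list, so y_7 = 8.

8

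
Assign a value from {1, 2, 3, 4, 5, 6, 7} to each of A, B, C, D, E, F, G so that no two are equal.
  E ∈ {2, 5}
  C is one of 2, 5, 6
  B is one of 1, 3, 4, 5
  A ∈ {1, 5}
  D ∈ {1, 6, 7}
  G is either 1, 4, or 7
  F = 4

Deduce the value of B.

F's domain is down to {4}, so F = 4. Remove 4 from B, G.
The 6 still-open variables draw from only 6 values {1, 2, 3, 5, 6, 7}, so each is used; only B can be 3, hence B = 3.

3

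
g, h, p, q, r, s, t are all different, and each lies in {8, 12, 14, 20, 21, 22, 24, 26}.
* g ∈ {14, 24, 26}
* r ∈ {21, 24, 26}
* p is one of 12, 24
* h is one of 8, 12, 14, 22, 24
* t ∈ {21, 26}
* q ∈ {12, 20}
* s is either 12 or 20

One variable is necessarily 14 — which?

q and s between them cover only {12, 20} — a naked pair. Remove those values from h, p.
p has just one choice, so p = 24. So g, h, r can't be 24.
r and t share exactly the 2 values {21, 26}; by pigeonhole those values go to them, so strike 21, 26 from g.
So 14 goes to g.

g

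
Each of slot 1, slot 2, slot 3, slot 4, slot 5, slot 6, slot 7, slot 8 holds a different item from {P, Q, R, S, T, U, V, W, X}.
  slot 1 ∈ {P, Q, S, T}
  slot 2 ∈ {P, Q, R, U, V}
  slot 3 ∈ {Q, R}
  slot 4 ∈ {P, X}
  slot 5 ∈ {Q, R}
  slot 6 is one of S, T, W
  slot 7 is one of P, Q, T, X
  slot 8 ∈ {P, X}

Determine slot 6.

W

The 2 variables slot 3 and slot 5 are confined to {Q, R}, which locks those values in; drop them from slot 1, slot 2, slot 7.
slot 4 and slot 8 between them cover only {P, X} — a naked pair. Remove those values from slot 1, slot 2, slot 7.
slot 7 must be T (only option left). So slot 1, slot 6 can't be T.
slot 1's domain is down to {S}, so slot 1 = S. So slot 6 can't be S.
So slot 6 = W.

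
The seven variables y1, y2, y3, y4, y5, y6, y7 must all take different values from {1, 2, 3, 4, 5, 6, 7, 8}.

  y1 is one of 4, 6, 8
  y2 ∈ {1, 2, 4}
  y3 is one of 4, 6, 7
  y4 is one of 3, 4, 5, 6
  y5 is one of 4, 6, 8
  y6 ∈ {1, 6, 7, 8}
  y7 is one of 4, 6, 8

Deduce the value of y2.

y1, y5, y7 share exactly the 3 values {4, 6, 8}; by pigeonhole those values go to them, so strike 4, 6, 8 from y2, y3, y4, y6.
y3's domain is down to {7}, so y3 = 7. So y6 can't be 7.
y6 has just one choice, so y6 = 1. Eliminate 1 elsewhere: y2.
So y2 = 2.

2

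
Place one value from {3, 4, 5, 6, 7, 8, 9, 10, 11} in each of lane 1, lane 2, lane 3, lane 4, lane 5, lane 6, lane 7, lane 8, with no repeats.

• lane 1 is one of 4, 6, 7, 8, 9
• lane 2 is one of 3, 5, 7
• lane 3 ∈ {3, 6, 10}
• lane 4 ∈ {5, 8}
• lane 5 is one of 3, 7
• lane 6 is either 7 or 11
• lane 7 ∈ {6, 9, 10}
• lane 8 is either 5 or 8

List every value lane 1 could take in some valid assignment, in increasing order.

lane 4 and lane 8 between them cover only {5, 8} — a naked pair. Remove those values from lane 1, lane 2.
lane 2 and lane 5 share exactly the 2 values {3, 7}; by pigeonhole those values go to them, so strike 3, 7 from lane 1, lane 3, lane 6.
lane 6 has just one choice, so lane 6 = 11.
No further eliminations apply; lane 1 can still be any of 4, 6, 9.

4, 6, 9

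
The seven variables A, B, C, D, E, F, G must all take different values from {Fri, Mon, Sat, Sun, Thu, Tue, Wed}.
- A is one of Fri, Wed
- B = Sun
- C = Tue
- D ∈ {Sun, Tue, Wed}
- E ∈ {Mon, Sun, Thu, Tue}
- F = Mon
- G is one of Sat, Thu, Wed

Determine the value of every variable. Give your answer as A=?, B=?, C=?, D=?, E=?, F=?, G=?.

A=Fri, B=Sun, C=Tue, D=Wed, E=Thu, F=Mon, G=Sat

B's domain is down to {Sun}, so B = Sun. Strike Sun from D, E.
That leaves C = Tue. So D, E can't be Tue.
D has just one choice, so D = Wed. Remove Wed from A, G.
F has just one choice, so F = Mon. Strike Mon from E.
A must be Fri (only option left).
That leaves E = Thu. Remove Thu from G.
G must be Sat (only option left).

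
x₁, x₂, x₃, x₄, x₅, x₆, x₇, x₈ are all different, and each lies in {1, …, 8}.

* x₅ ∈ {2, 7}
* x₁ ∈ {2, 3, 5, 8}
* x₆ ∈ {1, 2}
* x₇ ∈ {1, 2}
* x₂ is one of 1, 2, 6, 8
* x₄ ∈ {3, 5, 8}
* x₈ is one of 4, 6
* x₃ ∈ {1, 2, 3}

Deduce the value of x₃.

The 8 variables draw from only 8 values {1, 2, 3, 4, 5, 6, 7, 8}, so each is used; only x₈ can be 4, hence x₈ = 4.
The 7 still-open variables together cover exactly {1, 2, 3, 5, 6, 7, 8} — 7 values for 7 variables — and 6 appears only in x₂'s list, so x₂ = 6.
The 6 still-open variables draw from only 6 values {1, 2, 3, 5, 7, 8}, so each is used; only x₅ can be 7, hence x₅ = 7.
x₆ and x₇ between them cover only {1, 2} — a naked pair. Remove those values from x₁, x₃.
So x₃ = 3.

3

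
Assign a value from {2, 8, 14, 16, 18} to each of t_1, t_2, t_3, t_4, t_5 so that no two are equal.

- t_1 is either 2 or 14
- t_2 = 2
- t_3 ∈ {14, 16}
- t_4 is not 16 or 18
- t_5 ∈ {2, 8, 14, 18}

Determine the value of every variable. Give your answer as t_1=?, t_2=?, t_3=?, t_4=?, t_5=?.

t_2 must be 2 (only option left). So t_1, t_4, t_5 can't be 2.
That leaves t_1 = 14. Eliminate 14 elsewhere: t_3, t_4, t_5.
t_3 has just one choice, so t_3 = 16.
That leaves t_4 = 8. So t_5 can't be 8.
That leaves t_5 = 18.

t_1=14, t_2=2, t_3=16, t_4=8, t_5=18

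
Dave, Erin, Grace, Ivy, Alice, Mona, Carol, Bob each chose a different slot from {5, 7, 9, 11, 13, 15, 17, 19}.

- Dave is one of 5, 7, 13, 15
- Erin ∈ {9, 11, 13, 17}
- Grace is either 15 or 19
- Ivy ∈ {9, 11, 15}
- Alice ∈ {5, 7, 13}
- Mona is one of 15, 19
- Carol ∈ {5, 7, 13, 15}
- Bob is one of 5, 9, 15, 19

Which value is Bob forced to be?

Among the 8 variables, 17 fits only Erin (and all 8 values in {5, 7, 9, 11, 13, 15, 17, 19} must be used), so Erin = 17.
The 7 still-open variables together cover exactly {5, 7, 9, 11, 13, 15, 19} — 7 values for 7 variables — and 11 appears only in Ivy's list, so Ivy = 11.
Among the 6 still-open variables, 9 fits only Bob (and all 6 values in {5, 7, 9, 13, 15, 19} must be used), so Bob = 9.

9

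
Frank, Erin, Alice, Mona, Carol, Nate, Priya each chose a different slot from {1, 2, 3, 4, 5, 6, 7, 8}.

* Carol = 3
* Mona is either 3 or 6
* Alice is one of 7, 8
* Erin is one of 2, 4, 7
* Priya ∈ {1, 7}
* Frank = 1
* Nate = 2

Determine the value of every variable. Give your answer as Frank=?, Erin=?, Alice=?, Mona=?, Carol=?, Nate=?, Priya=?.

Frank has just one choice, so Frank = 1. Remove 1 from Priya.
Carol's domain is down to {3}, so Carol = 3. Eliminate 3 elsewhere: Mona.
Nate must be 2 (only option left). So Erin can't be 2.
Priya's domain is down to {7}, so Priya = 7. Strike 7 from Erin, Alice.
Erin has just one choice, so Erin = 4.
Alice must be 8 (only option left).
Mona's domain is down to {6}, so Mona = 6.

Frank=1, Erin=4, Alice=8, Mona=6, Carol=3, Nate=2, Priya=7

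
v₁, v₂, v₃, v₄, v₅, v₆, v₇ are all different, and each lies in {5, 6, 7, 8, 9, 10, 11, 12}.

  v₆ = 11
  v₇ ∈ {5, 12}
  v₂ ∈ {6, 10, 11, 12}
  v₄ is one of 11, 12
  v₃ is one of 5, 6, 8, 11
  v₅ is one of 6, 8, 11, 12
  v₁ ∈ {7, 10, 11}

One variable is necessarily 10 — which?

v₂

v₆ has just one choice, so v₆ = 11. Strike 11 from v₁, v₂, v₃, v₄, v₅.
v₄ must be 12 (only option left). So v₂, v₅, v₇ can't be 12.
v₇ has just one choice, so v₇ = 5. Remove 5 from v₃.
Among the 4 still-open variables, 7 fits only v₁ (and all 4 values in {6, 7, 8, 10} must be used), so v₁ = 7.
The 3 still-open variables together cover exactly {6, 8, 10} — 3 values for 3 variables — and 10 appears only in v₂'s list, so v₂ = 10.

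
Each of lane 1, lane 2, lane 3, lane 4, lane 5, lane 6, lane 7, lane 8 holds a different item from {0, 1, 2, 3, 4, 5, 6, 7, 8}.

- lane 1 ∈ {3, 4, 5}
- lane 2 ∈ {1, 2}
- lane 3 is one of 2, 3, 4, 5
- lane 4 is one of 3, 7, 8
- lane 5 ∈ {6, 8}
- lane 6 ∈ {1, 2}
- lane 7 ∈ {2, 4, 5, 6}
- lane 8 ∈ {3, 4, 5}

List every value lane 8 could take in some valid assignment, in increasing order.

3, 4, 5

The 8 variables draw from only 8 values {1, 2, 3, 4, 5, 6, 7, 8}, so each is used; only lane 4 can be 7, hence lane 4 = 7.
The 7 still-open variables draw from only 7 values {1, 2, 3, 4, 5, 6, 8}, so each is used; only lane 5 can be 8, hence lane 5 = 8.
Among the 6 still-open variables, 6 fits only lane 7 (and all 6 values in {1, 2, 3, 4, 5, 6} must be used), so lane 7 = 6.
lane 2 and lane 6 share exactly the 2 values {1, 2}; by pigeonhole those values go to them, so strike 1, 2 from lane 3.
No further eliminations apply; lane 8 can still be any of 3, 4, 5.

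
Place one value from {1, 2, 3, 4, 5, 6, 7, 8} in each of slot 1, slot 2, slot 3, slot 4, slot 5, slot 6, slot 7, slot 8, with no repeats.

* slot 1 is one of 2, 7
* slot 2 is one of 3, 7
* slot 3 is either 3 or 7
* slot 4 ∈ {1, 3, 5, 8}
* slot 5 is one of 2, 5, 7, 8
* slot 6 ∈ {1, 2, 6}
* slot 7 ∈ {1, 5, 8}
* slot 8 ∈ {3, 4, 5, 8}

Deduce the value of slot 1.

2

The 8 variables together cover exactly {1, 2, 3, 4, 5, 6, 7, 8} — 8 values for 8 variables — and 4 appears only in slot 8's list, so slot 8 = 4.
Among the 7 still-open variables, 6 fits only slot 6 (and all 7 values in {1, 2, 3, 5, 6, 7, 8} must be used), so slot 6 = 6.
The 2 variables slot 2 and slot 3 are confined to {3, 7}, which locks those values in; drop them from slot 1, slot 4, slot 5.
So slot 1 = 2.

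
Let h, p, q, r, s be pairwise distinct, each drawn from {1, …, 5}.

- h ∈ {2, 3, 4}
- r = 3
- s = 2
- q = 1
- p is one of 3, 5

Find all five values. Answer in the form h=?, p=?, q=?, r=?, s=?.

q's domain is down to {1}, so q = 1.
That leaves r = 3. Eliminate 3 elsewhere: h, p.
That leaves s = 2. So h can't be 2.
That leaves h = 4.
p must be 5 (only option left).

h=4, p=5, q=1, r=3, s=2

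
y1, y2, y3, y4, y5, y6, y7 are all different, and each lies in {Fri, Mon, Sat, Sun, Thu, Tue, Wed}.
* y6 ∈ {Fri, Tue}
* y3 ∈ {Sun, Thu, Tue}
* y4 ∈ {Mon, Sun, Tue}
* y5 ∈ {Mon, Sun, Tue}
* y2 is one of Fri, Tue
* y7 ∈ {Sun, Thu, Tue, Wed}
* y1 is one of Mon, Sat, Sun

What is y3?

The 7 variables draw from only 7 values {Fri, Mon, Sat, Sun, Thu, Tue, Wed}, so each is used; only y1 can be Sat, hence y1 = Sat.
Among the 6 still-open variables, Wed fits only y7 (and all 6 values in {Fri, Mon, Sun, Thu, Tue, Wed} must be used), so y7 = Wed.
Among the 5 still-open variables, Thu fits only y3 (and all 5 values in {Fri, Mon, Sun, Thu, Tue} must be used), so y3 = Thu.

Thu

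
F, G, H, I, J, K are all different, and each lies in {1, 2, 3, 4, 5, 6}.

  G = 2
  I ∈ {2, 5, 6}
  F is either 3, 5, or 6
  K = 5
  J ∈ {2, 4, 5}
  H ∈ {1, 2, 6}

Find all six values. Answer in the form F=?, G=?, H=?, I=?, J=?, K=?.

G must be 2 (only option left). Eliminate 2 elsewhere: H, I, J.
K has just one choice, so K = 5. So F, I, J can't be 5.
I's domain is down to {6}, so I = 6. Eliminate 6 elsewhere: F, H.
That leaves J = 4.
F's domain is down to {3}, so F = 3.
H must be 1 (only option left).

F=3, G=2, H=1, I=6, J=4, K=5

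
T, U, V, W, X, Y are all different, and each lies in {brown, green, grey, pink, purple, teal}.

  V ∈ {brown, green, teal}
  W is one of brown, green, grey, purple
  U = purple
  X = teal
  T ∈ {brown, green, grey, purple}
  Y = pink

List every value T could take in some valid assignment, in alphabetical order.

brown, green, grey

U has just one choice, so U = purple. So T, W can't be purple.
X has just one choice, so X = teal. Strike teal from V.
That leaves Y = pink.
No further eliminations apply; T can still be any of brown, green, grey.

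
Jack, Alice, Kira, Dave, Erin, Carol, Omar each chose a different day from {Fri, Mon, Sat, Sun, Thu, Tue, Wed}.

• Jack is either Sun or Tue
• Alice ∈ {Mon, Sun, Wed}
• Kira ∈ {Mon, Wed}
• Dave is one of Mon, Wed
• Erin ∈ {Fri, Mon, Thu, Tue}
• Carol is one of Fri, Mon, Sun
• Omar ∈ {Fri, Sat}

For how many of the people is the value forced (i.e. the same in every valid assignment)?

Among the 7 variables, Sat fits only Omar (and all 7 values in {Fri, Mon, Sat, Sun, Thu, Tue, Wed} must be used), so Omar = Sat.
Among the 6 still-open variables, Thu fits only Erin (and all 6 values in {Fri, Mon, Sun, Thu, Tue, Wed} must be used), so Erin = Thu.
The 5 still-open variables draw from only 5 values {Fri, Mon, Sun, Tue, Wed}, so each is used; only Carol can be Fri, hence Carol = Fri.
The 4 still-open variables draw from only 4 values {Mon, Sun, Tue, Wed}, so each is used; only Jack can be Tue, hence Jack = Tue.
Among the 3 still-open variables, Sun fits only Alice (and all 3 values in {Mon, Sun, Wed} must be used), so Alice = Sun.
Determined: Jack=Tue, Alice=Sun, Erin=Thu, Carol=Fri, Omar=Sat. The other people each still have more than one consistent value. That makes 5.

5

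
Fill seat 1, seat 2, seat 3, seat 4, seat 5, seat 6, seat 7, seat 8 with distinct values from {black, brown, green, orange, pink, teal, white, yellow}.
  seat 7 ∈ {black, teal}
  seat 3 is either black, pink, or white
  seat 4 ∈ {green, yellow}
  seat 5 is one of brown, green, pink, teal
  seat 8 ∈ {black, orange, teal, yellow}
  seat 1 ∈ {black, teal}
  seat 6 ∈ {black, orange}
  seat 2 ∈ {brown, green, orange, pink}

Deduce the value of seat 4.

The 8 variables draw from only 8 values {black, brown, green, orange, pink, teal, white, yellow}, so each is used; only seat 3 can be white, hence seat 3 = white.
seat 1 and seat 7 share exactly the 2 values {black, teal}; by pigeonhole those values go to them, so strike black, teal from seat 5, seat 6, seat 8.
seat 6 has just one choice, so seat 6 = orange. Strike orange from seat 2, seat 8.
seat 8 must be yellow (only option left). Eliminate yellow elsewhere: seat 4.
So seat 4 = green.

green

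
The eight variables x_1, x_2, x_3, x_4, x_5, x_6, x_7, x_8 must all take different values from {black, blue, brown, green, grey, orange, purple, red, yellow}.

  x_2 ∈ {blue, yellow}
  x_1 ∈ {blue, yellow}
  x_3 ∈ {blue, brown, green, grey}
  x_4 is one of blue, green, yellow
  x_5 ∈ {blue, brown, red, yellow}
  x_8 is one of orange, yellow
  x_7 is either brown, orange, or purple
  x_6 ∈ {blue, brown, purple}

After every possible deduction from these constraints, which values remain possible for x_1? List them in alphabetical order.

blue, yellow

The 8 variables draw from only 8 values {blue, brown, green, grey, orange, purple, red, yellow}, so each is used; only x_3 can be grey, hence x_3 = grey.
The 7 still-open variables together cover exactly {blue, brown, green, orange, purple, red, yellow} — 7 values for 7 variables — and green appears only in x_4's list, so x_4 = green.
Among the 6 still-open variables, red fits only x_5 (and all 6 values in {blue, brown, orange, purple, red, yellow} must be used), so x_5 = red.
The 2 variables x_1 and x_2 are confined to {blue, yellow}, which locks those values in; drop them from x_6, x_8.
x_8 must be orange (only option left). Remove orange from x_7.
No further eliminations apply; x_1 can still be any of blue, yellow.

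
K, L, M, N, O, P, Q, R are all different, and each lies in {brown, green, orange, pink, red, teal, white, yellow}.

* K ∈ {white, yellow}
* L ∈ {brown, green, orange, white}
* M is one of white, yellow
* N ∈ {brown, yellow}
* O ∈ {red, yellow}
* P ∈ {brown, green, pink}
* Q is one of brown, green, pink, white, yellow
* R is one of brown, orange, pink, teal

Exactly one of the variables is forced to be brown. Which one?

Among the 8 variables, red fits only O (and all 8 values in {brown, green, orange, pink, red, teal, white, yellow} must be used), so O = red.
The 7 still-open variables together cover exactly {brown, green, orange, pink, teal, white, yellow} — 7 values for 7 variables — and teal appears only in R's list, so R = teal.
Among the 6 still-open variables, orange fits only L (and all 6 values in {brown, green, orange, pink, white, yellow} must be used), so L = orange.
K and M share exactly the 2 values {white, yellow}; by pigeonhole those values go to them, so strike white, yellow from N, Q.
So brown goes to N.

N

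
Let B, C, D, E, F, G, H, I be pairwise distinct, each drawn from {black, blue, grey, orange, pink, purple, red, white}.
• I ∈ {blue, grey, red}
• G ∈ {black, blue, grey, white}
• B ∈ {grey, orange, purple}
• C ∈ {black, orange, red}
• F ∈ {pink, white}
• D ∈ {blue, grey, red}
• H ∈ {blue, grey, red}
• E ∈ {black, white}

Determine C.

orange

The 8 variables draw from only 8 values {black, blue, grey, orange, pink, purple, red, white}, so each is used; only F can be pink, hence F = pink.
The 7 still-open variables draw from only 7 values {black, blue, grey, orange, purple, red, white}, so each is used; only B can be purple, hence B = purple.
The 6 still-open variables draw from only 6 values {black, blue, grey, orange, red, white}, so each is used; only C can be orange, hence C = orange.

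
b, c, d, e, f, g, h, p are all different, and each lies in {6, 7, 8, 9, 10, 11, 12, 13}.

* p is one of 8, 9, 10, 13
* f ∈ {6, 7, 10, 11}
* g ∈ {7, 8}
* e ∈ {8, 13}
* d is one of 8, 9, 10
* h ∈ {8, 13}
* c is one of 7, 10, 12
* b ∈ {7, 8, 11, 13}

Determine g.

The 8 variables together cover exactly {6, 7, 8, 9, 10, 11, 12, 13} — 8 values for 8 variables — and 6 appears only in f's list, so f = 6.
Among the 7 still-open variables, 11 fits only b (and all 7 values in {7, 8, 9, 10, 11, 12, 13} must be used), so b = 11.
Among the 6 still-open variables, 12 fits only c (and all 6 values in {7, 8, 9, 10, 12, 13} must be used), so c = 12.
The 5 still-open variables together cover exactly {7, 8, 9, 10, 13} — 5 values for 5 variables — and 7 appears only in g's list, so g = 7.

7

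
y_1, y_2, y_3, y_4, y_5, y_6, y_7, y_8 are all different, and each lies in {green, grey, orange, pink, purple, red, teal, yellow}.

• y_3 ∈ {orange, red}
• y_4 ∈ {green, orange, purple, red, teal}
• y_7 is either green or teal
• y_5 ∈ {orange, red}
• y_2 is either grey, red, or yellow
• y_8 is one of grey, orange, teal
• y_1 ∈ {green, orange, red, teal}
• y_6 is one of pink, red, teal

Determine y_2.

yellow

Among the 8 variables, pink fits only y_6 (and all 8 values in {green, grey, orange, pink, purple, red, teal, yellow} must be used), so y_6 = pink.
The 7 still-open variables together cover exactly {green, grey, orange, purple, red, teal, yellow} — 7 values for 7 variables — and purple appears only in y_4's list, so y_4 = purple.
The 6 still-open variables draw from only 6 values {green, grey, orange, red, teal, yellow}, so each is used; only y_2 can be yellow, hence y_2 = yellow.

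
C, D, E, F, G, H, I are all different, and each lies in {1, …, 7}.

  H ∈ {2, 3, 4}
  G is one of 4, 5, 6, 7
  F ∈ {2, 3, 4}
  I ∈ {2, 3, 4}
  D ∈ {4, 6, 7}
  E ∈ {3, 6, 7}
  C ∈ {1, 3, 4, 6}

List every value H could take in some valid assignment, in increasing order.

2, 3, 4

Among the 7 variables, 1 fits only C (and all 7 values in {1, 2, 3, 4, 5, 6, 7} must be used), so C = 1.
The 6 still-open variables together cover exactly {2, 3, 4, 5, 6, 7} — 6 values for 6 variables — and 5 appears only in G's list, so G = 5.
F, H, I between them cover only {2, 3, 4} — a naked triple. Remove those values from D, E.
No further eliminations apply; H can still be any of 2, 3, 4.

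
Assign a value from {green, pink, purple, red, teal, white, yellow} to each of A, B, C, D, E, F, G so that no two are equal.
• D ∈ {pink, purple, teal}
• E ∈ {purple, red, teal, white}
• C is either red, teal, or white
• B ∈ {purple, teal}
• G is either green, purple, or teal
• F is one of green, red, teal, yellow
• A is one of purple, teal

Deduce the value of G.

green

The 7 variables together cover exactly {green, pink, purple, red, teal, white, yellow} — 7 values for 7 variables — and pink appears only in D's list, so D = pink.
The 6 still-open variables together cover exactly {green, purple, red, teal, white, yellow} — 6 values for 6 variables — and yellow appears only in F's list, so F = yellow.
The 5 still-open variables draw from only 5 values {green, purple, red, teal, white}, so each is used; only G can be green, hence G = green.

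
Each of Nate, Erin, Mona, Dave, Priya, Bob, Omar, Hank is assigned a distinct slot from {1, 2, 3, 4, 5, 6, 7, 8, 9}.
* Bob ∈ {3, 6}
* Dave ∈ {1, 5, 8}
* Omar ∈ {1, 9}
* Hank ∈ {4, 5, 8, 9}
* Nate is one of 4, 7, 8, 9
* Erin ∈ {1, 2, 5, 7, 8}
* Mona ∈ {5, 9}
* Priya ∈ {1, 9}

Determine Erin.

2

Priya and Omar between them cover only {1, 9} — a naked pair. Remove those values from Nate, Erin, Mona, Dave, Hank.
Mona has just one choice, so Mona = 5. So Erin, Dave, Hank can't be 5.
Dave has just one choice, so Dave = 8. Strike 8 from Nate, Erin, Hank.
Hank's domain is down to {4}, so Hank = 4. Eliminate 4 elsewhere: Nate.
That leaves Nate = 7. Eliminate 7 elsewhere: Erin.
So Erin = 2.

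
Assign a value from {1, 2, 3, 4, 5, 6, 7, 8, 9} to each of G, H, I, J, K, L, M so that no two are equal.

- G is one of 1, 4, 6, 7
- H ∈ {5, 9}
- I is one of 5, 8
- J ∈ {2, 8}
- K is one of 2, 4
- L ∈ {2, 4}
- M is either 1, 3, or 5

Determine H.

9

K and L share exactly the 2 values {2, 4}; by pigeonhole those values go to them, so strike 2, 4 from G, J.
J's domain is down to {8}, so J = 8. So I can't be 8.
I has just one choice, so I = 5. Eliminate 5 elsewhere: H, M.
So H = 9.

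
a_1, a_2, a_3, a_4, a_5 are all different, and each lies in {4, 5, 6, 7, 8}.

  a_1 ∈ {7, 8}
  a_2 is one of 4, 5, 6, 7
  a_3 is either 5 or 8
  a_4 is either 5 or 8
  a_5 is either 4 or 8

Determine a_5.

Among the 5 variables, 6 fits only a_2 (and all 5 values in {4, 5, 6, 7, 8} must be used), so a_2 = 6.
The 4 still-open variables together cover exactly {4, 5, 7, 8} — 4 values for 4 variables — and 4 appears only in a_5's list, so a_5 = 4.

4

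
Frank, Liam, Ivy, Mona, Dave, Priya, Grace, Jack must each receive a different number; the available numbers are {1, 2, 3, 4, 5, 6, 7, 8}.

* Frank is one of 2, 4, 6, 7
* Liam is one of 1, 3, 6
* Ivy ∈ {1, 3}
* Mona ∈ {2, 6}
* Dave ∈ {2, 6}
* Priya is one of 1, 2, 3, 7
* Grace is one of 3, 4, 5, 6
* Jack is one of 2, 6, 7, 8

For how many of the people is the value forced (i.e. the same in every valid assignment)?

The 8 variables draw from only 8 values {1, 2, 3, 4, 5, 6, 7, 8}, so each is used; only Grace can be 5, hence Grace = 5.
Among the 7 still-open variables, 4 fits only Frank (and all 7 values in {1, 2, 3, 4, 6, 7, 8} must be used), so Frank = 4.
The 6 still-open variables together cover exactly {1, 2, 3, 6, 7, 8} — 6 values for 6 variables — and 8 appears only in Jack's list, so Jack = 8.
The 5 still-open variables draw from only 5 values {1, 2, 3, 6, 7}, so each is used; only Priya can be 7, hence Priya = 7.
The 2 variables Mona and Dave are confined to {2, 6}, which locks those values in; drop them from Liam.
Determined: Frank=4, Priya=7, Grace=5, Jack=8. The other people each still have more than one consistent value. That makes 4.

4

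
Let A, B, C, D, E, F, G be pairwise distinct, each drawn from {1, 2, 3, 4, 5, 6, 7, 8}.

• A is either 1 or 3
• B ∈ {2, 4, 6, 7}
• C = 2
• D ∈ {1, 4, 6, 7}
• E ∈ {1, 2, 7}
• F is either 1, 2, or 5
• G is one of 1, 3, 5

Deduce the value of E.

C has just one choice, so C = 2. Strike 2 from B, E, F.
A, F, G share exactly the 3 values {1, 3, 5}; by pigeonhole those values go to them, so strike 1, 3, 5 from D, E.
So E = 7.

7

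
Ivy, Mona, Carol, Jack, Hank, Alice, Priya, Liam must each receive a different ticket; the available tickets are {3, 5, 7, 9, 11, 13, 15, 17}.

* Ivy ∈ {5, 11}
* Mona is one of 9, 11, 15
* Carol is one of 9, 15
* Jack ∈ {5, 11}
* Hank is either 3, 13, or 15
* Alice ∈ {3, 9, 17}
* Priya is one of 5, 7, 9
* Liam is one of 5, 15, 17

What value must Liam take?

17

Among the 8 variables, 7 fits only Priya (and all 8 values in {3, 5, 7, 9, 11, 13, 15, 17} must be used), so Priya = 7.
Among the 7 still-open variables, 13 fits only Hank (and all 7 values in {3, 5, 9, 11, 13, 15, 17} must be used), so Hank = 13.
Among the 6 still-open variables, 3 fits only Alice (and all 6 values in {3, 5, 9, 11, 15, 17} must be used), so Alice = 3.
The 5 still-open variables together cover exactly {5, 9, 11, 15, 17} — 5 values for 5 variables — and 17 appears only in Liam's list, so Liam = 17.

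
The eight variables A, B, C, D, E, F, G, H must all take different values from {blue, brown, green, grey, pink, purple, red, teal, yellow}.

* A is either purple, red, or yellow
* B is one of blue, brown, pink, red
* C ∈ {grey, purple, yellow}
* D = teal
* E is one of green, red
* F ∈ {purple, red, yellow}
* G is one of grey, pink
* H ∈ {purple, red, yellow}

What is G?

pink

D's domain is down to {teal}, so D = teal.
A, F, H between them cover only {purple, red, yellow} — a naked triple. Remove those values from B, C, E.
That leaves C = grey. Remove grey from G.
So G = pink.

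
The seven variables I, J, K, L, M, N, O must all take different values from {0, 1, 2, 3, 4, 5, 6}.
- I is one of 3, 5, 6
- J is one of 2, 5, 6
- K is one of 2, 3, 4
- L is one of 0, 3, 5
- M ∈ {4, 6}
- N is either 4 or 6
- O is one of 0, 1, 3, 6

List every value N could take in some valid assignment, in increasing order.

The 7 variables together cover exactly {0, 1, 2, 3, 4, 5, 6} — 7 values for 7 variables — and 1 appears only in O's list, so O = 1.
Among the 6 still-open variables, 0 fits only L (and all 6 values in {0, 2, 3, 4, 5, 6} must be used), so L = 0.
M and N between them cover only {4, 6} — a naked pair. Remove those values from I, J, K.
No further eliminations apply; N can still be any of 4, 6.

4, 6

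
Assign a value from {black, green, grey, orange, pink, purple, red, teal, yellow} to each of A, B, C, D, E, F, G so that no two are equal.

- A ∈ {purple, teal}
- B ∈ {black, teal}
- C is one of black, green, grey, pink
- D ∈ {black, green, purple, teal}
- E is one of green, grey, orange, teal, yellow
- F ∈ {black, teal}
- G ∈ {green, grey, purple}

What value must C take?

pink

B and F share exactly the 2 values {black, teal}; by pigeonhole those values go to them, so strike black, teal from A, C, D, E.
That leaves A = purple. Remove purple from D, G.
D must be green (only option left). Strike green from C, E, G.
G must be grey (only option left). Remove grey from C, E.
So C = pink.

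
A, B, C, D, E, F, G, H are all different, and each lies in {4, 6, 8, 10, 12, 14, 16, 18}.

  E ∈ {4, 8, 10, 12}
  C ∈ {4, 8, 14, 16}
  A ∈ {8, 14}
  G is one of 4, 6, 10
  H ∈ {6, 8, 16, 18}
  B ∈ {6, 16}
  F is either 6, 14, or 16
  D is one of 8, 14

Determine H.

18

The 8 variables draw from only 8 values {4, 6, 8, 10, 12, 14, 16, 18}, so each is used; only E can be 12, hence E = 12.
The 7 still-open variables together cover exactly {4, 6, 8, 10, 14, 16, 18} — 7 values for 7 variables — and 10 appears only in G's list, so G = 10.
Among the 6 still-open variables, 4 fits only C (and all 6 values in {4, 6, 8, 14, 16, 18} must be used), so C = 4.
Among the 5 still-open variables, 18 fits only H (and all 5 values in {6, 8, 14, 16, 18} must be used), so H = 18.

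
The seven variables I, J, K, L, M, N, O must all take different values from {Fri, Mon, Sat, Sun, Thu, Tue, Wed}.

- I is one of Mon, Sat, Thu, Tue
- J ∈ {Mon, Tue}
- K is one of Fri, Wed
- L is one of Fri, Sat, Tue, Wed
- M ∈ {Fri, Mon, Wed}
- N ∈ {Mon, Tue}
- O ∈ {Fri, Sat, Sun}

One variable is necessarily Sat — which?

The 7 variables together cover exactly {Fri, Mon, Sat, Sun, Thu, Tue, Wed} — 7 values for 7 variables — and Sun appears only in O's list, so O = Sun.
The 6 still-open variables together cover exactly {Fri, Mon, Sat, Thu, Tue, Wed} — 6 values for 6 variables — and Thu appears only in I's list, so I = Thu.
Among the 5 still-open variables, Sat fits only L (and all 5 values in {Fri, Mon, Sat, Tue, Wed} must be used), so L = Sat.

L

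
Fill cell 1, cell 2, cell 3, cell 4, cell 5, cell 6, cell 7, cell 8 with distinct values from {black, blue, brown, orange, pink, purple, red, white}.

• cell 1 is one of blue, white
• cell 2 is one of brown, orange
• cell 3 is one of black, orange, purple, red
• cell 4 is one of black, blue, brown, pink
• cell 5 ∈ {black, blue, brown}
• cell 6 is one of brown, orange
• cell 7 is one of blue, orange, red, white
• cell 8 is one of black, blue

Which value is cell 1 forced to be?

Among the 8 variables, pink fits only cell 4 (and all 8 values in {black, blue, brown, orange, pink, purple, red, white} must be used), so cell 4 = pink.
The 7 still-open variables together cover exactly {black, blue, brown, orange, purple, red, white} — 7 values for 7 variables — and purple appears only in cell 3's list, so cell 3 = purple.
Among the 6 still-open variables, red fits only cell 7 (and all 6 values in {black, blue, brown, orange, red, white} must be used), so cell 7 = red.
The 5 still-open variables together cover exactly {black, blue, brown, orange, white} — 5 values for 5 variables — and white appears only in cell 1's list, so cell 1 = white.

white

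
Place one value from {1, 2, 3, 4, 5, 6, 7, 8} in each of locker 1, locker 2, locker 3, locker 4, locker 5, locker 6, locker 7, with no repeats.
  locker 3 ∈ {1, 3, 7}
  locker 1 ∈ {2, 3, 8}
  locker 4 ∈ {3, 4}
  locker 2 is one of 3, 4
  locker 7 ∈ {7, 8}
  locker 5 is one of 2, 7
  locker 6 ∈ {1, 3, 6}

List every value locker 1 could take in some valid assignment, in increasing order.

2, 8

Among the 7 variables, 6 fits only locker 6 (and all 7 values in {1, 2, 3, 4, 6, 7, 8} must be used), so locker 6 = 6.
The 6 still-open variables draw from only 6 values {1, 2, 3, 4, 7, 8}, so each is used; only locker 3 can be 1, hence locker 3 = 1.
locker 2 and locker 4 between them cover only {3, 4} — a naked pair. Remove those values from locker 1.
No further eliminations apply; locker 1 can still be any of 2, 8.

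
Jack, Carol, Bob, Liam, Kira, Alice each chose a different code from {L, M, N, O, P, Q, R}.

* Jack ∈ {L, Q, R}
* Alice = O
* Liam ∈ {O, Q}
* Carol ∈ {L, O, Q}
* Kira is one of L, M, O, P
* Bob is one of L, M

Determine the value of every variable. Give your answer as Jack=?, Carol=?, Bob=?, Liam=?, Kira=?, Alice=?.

Jack=R, Carol=L, Bob=M, Liam=Q, Kira=P, Alice=O

Alice must be O (only option left). Strike O from Carol, Liam, Kira.
That leaves Liam = Q. Eliminate Q elsewhere: Jack, Carol.
Carol's domain is down to {L}, so Carol = L. Remove L from Jack, Bob, Kira.
Bob's domain is down to {M}, so Bob = M. Remove M from Kira.
Kira must be P (only option left).
Jack must be R (only option left).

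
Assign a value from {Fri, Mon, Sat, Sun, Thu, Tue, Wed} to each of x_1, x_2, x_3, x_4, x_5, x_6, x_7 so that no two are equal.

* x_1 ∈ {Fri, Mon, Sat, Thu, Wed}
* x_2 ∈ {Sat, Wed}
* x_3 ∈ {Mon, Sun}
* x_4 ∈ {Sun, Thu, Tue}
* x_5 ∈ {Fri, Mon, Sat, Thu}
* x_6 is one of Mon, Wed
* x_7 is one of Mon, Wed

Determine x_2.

The 7 variables together cover exactly {Fri, Mon, Sat, Sun, Thu, Tue, Wed} — 7 values for 7 variables — and Tue appears only in x_4's list, so x_4 = Tue.
Among the 6 still-open variables, Sun fits only x_3 (and all 6 values in {Fri, Mon, Sat, Sun, Thu, Wed} must be used), so x_3 = Sun.
x_6 and x_7 between them cover only {Mon, Wed} — a naked pair. Remove those values from x_1, x_2, x_5.
So x_2 = Sat.

Sat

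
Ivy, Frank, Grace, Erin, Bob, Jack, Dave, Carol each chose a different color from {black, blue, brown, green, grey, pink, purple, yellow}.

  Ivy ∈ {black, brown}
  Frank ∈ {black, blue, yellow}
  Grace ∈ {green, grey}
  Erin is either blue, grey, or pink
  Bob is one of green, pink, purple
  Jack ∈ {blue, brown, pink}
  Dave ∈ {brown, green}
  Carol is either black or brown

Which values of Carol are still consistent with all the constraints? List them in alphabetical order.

black, brown

The 8 variables together cover exactly {black, blue, brown, green, grey, pink, purple, yellow} — 8 values for 8 variables — and purple appears only in Bob's list, so Bob = purple.
The 7 still-open variables together cover exactly {black, blue, brown, green, grey, pink, yellow} — 7 values for 7 variables — and yellow appears only in Frank's list, so Frank = yellow.
Ivy and Carol between them cover only {black, brown} — a naked pair. Remove those values from Jack, Dave.
Dave has just one choice, so Dave = green. Remove green from Grace.
That leaves Grace = grey. Eliminate grey elsewhere: Erin.
No further eliminations apply; Carol can still be any of black, brown.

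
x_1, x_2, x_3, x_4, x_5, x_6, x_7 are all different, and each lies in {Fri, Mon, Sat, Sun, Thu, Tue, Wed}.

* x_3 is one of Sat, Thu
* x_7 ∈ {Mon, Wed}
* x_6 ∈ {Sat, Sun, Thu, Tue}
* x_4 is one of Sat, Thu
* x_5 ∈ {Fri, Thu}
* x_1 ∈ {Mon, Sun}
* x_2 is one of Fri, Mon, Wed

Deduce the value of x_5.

Among the 7 variables, Tue fits only x_6 (and all 7 values in {Fri, Mon, Sat, Sun, Thu, Tue, Wed} must be used), so x_6 = Tue.
The 6 still-open variables draw from only 6 values {Fri, Mon, Sat, Sun, Thu, Wed}, so each is used; only x_1 can be Sun, hence x_1 = Sun.
x_3 and x_4 between them cover only {Sat, Thu} — a naked pair. Remove those values from x_5.
So x_5 = Fri.

Fri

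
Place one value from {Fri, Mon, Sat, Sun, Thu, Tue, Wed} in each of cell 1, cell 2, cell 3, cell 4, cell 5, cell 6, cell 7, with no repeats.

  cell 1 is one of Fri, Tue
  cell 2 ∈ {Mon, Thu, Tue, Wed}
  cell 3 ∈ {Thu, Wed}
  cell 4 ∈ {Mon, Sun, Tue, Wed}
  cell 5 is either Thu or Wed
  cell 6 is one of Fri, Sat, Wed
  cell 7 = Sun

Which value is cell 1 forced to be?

cell 7's domain is down to {Sun}, so cell 7 = Sun. Eliminate Sun elsewhere: cell 4.
The 6 still-open variables together cover exactly {Fri, Mon, Sat, Thu, Tue, Wed} — 6 values for 6 variables — and Sat appears only in cell 6's list, so cell 6 = Sat.
The 5 still-open variables draw from only 5 values {Fri, Mon, Thu, Tue, Wed}, so each is used; only cell 1 can be Fri, hence cell 1 = Fri.

Fri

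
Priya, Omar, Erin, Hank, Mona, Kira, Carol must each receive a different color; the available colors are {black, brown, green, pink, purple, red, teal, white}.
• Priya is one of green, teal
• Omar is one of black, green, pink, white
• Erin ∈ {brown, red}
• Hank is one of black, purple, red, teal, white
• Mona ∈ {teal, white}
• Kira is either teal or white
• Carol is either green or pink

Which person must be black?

Omar

Mona and Kira share exactly the 2 values {teal, white}; by pigeonhole those values go to them, so strike teal, white from Priya, Omar, Hank.
Priya must be green (only option left). Eliminate green elsewhere: Omar, Carol.
Carol must be pink (only option left). Remove pink from Omar.
So black goes to Omar.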